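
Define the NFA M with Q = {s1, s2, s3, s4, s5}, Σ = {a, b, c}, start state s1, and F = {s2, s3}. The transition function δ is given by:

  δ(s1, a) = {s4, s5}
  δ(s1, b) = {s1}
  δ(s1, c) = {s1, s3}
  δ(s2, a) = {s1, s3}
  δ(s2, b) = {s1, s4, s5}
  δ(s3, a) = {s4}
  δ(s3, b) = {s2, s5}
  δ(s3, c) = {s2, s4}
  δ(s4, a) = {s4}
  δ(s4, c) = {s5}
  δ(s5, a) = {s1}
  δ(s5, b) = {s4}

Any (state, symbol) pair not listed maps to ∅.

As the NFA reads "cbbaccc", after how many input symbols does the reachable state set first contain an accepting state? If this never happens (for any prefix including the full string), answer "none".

Start in {s1}.
Read 'c': s1→{s1, s3}; now {s1, s3}.
None of the earlier sets intersect F, but {s1, s3} does.

1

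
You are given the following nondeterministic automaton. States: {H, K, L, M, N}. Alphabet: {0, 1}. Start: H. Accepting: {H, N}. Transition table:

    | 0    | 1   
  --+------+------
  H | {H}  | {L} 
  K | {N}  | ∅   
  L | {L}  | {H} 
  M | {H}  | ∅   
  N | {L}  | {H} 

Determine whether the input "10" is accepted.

Start in {H}.
Read '1': {H} → {L}.
Read '0': {L} → {L}.
The final set {L} contains no accepting state.

No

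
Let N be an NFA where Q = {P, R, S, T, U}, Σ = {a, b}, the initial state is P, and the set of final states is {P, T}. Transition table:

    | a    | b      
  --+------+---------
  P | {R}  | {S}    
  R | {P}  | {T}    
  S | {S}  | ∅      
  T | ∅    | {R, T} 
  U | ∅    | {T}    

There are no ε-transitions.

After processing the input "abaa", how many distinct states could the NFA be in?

0

Start in {P}.
Read 'a': P→{R}; now {R}.
Read 'b': R→{T}; now {T}.
Read 'a': T→∅; now ∅.
The set is empty and remains empty for the remaining 1 symbol.
That set has 0 states.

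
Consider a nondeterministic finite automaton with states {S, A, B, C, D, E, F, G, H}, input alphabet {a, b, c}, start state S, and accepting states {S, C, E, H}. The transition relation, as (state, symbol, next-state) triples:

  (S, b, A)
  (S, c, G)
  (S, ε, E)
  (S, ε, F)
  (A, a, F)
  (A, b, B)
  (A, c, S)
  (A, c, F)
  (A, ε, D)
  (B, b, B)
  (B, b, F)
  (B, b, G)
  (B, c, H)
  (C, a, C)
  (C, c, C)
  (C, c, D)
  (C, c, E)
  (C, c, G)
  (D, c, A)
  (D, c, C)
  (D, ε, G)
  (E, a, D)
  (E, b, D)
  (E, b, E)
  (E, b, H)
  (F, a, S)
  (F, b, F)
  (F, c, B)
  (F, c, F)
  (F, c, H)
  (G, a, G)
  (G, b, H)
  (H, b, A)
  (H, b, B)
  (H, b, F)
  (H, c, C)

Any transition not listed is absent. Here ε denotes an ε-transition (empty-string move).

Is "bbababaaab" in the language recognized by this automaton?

Yes

Start: ε-closure({S}) = {S, E, F}.
Read 'b': S→{A}, E→{D, E, H}, F→{F}; union {A, D, E, F, H}; ε-closure = {A, D, E, F, G, H}.
Read 'b': A→{B}, D→∅, E→{D, E, H}, F→{F}, G→{H}, H→{A, B, F}; union {A, B, D, E, F, H}; ε-closure = {A, B, D, E, F, G, H}.
Read 'a': A→{F}, B→∅, D→∅, E→{D}, F→{S}, G→{G}, H→∅; union {S, D, F, G}; ε-closure = {S, D, E, F, G}.
Read 'b': S→{A}, D→∅, E→{D, E, H}, F→{F}, G→{H}; union {A, D, E, F, H}; ε-closure = {A, D, E, F, G, H}.
Read 'a': A→{F}, D→∅, E→{D}, F→{S}, G→{G}, H→∅; union {S, D, F, G}; ε-closure = {S, D, E, F, G}.
Read 'b': S→{A}, D→∅, E→{D, E, H}, F→{F}, G→{H}; union {A, D, E, F, H}; ε-closure = {A, D, E, F, G, H}.
Read 'a': A→{F}, D→∅, E→{D}, F→{S}, G→{G}, H→∅; union {S, D, F, G}; ε-closure = {S, D, E, F, G}.
Read 'a': S→∅, D→∅, E→{D}, F→{S}, G→{G}; union {S, D, G}; ε-closure = {S, D, E, F, G}.
Read 'a': S→∅, D→∅, E→{D}, F→{S}, G→{G}; union {S, D, G}; ε-closure = {S, D, E, F, G}.
Read 'b': S→{A}, D→∅, E→{D, E, H}, F→{F}, G→{H}; union {A, D, E, F, H}; ε-closure = {A, D, E, F, G, H}.
The final set {A, D, E, F, G, H} contains the accepting states E, H.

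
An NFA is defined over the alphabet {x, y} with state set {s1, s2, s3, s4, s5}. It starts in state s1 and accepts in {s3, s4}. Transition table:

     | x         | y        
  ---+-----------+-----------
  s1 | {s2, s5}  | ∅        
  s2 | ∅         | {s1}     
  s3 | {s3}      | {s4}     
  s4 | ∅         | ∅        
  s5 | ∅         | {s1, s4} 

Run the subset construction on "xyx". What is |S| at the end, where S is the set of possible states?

2

Start in {s1}.
Read 'x': s1→{s2, s5}; now {s2, s5}.
Read 'y': s2→{s1}, s5→{s1, s4}; now {s1, s4}.
Read 'x': s1→{s2, s5}, s4→∅; now {s2, s5}.
That set has 2 states.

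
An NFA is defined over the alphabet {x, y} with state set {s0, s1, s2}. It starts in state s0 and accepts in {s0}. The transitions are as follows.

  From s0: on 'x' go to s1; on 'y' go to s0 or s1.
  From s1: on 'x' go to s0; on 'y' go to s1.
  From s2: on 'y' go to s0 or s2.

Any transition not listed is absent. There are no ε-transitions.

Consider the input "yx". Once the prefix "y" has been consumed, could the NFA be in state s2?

Start in {s0}.
Read 'y': {s0} → {s0, s1}.
State s2 is not in {s0, s1}.

No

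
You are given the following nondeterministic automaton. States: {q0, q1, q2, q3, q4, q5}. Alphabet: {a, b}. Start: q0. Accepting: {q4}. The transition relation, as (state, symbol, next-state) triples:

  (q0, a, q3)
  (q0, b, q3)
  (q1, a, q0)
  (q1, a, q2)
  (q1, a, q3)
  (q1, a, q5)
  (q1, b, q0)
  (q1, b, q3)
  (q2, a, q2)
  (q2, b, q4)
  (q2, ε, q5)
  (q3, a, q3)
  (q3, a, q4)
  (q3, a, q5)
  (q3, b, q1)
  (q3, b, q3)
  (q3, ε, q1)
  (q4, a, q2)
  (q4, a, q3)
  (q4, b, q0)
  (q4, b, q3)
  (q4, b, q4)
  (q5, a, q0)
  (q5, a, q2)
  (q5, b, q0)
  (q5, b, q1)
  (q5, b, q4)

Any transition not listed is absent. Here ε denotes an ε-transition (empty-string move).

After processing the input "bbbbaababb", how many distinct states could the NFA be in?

Start in {q0}.
Read 'b': {q0} → {q1, q3}.
Read 'b': {q1, q3} → {q0, q1, q3}.
Read 'b': {q0, q1, q3} → {q0, q1, q3}.
Read 'b': {q0, q1, q3} → {q0, q1, q3}.
Read 'a': {q0, q1, q3} → {q0, q1, q2, q3, q4, q5}.
Read 'a': {q0, q1, q2, q3, q4, q5} → {q0, q1, q2, q3, q4, q5}.
Read 'b': {q0, q1, q2, q3, q4, q5} → {q0, q1, q3, q4}.
Read 'a': {q0, q1, q3, q4} → {q0, q1, q2, q3, q4, q5}.
Read 'b': {q0, q1, q2, q3, q4, q5} → {q0, q1, q3, q4}.
Read 'b': {q0, q1, q3, q4} → {q0, q1, q3, q4}.
That set has 4 states.

4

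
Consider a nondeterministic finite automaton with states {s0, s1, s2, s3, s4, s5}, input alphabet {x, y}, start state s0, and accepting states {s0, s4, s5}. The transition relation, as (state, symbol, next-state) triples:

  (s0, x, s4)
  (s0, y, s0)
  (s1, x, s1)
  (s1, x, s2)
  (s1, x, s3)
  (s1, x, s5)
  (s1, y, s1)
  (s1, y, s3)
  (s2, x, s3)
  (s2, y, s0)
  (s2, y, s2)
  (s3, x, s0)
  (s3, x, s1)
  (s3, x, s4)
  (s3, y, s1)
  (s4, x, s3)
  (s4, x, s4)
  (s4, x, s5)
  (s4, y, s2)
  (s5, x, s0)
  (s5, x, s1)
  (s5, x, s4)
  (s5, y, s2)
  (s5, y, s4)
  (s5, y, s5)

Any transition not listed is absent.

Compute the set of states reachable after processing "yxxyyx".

{s0, s1, s2, s3, s4, s5}

Start in {s0}.
Read 'y': s0→{s0}; now {s0}.
Read 'x': s0→{s4}; now {s4}.
Read 'x': s4→{s3, s4, s5}; now {s3, s4, s5}.
Read 'y': s3→{s1}, s4→{s2}, s5→{s2, s4, s5}; now {s1, s2, s4, s5}.
Read 'y': s1→{s1, s3}, s2→{s0, s2}, s4→{s2}, s5→{s2, s4, s5}; now {s0, s1, s2, s3, s4, s5}.
Read 'x': s0→{s4}, s1→{s1, s2, s3, s5}, s2→{s3}, s3→{s0, s1, s4}, s4→{s3, s4, s5}, s5→{s0, s1, s4}; now {s0, s1, s2, s3, s4, s5}.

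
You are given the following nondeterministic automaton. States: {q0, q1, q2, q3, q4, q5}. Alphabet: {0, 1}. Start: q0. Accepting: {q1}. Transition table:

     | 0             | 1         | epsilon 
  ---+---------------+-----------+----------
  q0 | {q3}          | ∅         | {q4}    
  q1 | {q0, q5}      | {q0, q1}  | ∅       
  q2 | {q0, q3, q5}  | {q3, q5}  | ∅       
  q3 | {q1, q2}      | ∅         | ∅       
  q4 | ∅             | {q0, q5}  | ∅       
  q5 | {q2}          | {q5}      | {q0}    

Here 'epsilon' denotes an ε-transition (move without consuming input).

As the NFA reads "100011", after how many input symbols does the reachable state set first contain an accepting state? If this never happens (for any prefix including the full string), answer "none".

Start: ε-closure({q0}) = {q0, q4}.
Read '1': {q0, q4} → {q0, q4, q5}.
Read '0': {q0, q4, q5} → {q2, q3}.
Read '0': {q2, q3} → {q0, q1, q2, q3, q4, q5}.
None of the earlier sets intersect F, but {q0, q1, q2, q3, q4, q5} does.

3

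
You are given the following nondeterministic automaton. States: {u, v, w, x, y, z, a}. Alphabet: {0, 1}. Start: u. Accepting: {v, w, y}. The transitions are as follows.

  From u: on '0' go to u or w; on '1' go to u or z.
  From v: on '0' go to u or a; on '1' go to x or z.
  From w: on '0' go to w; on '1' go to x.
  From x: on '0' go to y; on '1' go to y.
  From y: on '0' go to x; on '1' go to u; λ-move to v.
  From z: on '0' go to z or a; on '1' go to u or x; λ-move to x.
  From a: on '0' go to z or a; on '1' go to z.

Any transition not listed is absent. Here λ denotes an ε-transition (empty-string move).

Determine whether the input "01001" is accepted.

Start in {u}.
Read '0': u→{u, w}; now {u, w}.
Read '1': u→{u, z}, w→{x}; now {u, x, z}.
Read '0': u→{u, w}, x→{y}, z→{z, a}; union {u, w, y, z, a}; ε-closure = {u, v, w, x, y, z, a}.
Read '0': u→{u, w}, v→{u, a}, w→{w}, x→{y}, y→{x}, z→{z, a}, a→{z, a}; union {u, w, x, y, z, a}; ε-closure = {u, v, w, x, y, z, a}.
Read '1': u→{u, z}, v→{x, z}, w→{x}, x→{y}, y→{u}, z→{u, x}, a→{z}; union {u, x, y, z}; ε-closure = {u, v, x, y, z}.
The final set {u, v, x, y, z} contains the accepting states v, y.

Yes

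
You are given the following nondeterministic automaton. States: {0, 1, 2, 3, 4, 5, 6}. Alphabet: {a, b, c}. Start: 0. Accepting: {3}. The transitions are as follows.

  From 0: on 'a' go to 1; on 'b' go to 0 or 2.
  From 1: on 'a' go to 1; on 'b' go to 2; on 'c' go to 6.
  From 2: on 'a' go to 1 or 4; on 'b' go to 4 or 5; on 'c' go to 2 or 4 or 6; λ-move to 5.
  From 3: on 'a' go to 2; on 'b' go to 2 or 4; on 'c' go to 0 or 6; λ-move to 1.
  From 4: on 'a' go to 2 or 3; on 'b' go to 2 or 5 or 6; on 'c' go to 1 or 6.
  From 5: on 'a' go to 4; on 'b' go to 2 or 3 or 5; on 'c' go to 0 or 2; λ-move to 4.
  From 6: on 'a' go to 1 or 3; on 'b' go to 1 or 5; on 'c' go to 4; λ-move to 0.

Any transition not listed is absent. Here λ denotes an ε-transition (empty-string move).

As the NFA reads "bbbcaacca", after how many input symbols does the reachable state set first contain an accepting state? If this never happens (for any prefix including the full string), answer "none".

2

Start in {0}.
Read 'b': {0} → {0, 2, 4, 5}.
Read 'b': {0, 2, 4, 5} → {0, 1, 2, 3, 4, 5, 6}.
None of the earlier sets intersect F, but {0, 1, 2, 3, 4, 5, 6} does.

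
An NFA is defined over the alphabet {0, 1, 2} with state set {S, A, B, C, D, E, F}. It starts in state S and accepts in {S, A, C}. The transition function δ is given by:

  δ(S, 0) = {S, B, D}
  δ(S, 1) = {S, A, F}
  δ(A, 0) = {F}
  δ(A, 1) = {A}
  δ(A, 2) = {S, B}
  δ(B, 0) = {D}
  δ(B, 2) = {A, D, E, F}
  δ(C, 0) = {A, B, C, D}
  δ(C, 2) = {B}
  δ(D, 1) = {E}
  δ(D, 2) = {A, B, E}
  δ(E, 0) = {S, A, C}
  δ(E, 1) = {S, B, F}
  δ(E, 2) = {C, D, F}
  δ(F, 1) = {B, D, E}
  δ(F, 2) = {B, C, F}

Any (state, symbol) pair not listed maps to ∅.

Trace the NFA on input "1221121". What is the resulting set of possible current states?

{S, A, B, D, E, F}

Start in {S}.
Read '1': {S} → {S, A, F}.
Read '2': {S, A, F} → {S, B, C, F}.
Read '2': {S, B, C, F} → {A, B, C, D, E, F}.
Read '1': {A, B, C, D, E, F} → {S, A, B, D, E, F}.
Read '1': {S, A, B, D, E, F} → {S, A, B, D, E, F}.
Read '2': {S, A, B, D, E, F} → {S, A, B, C, D, E, F}.
Read '1': {S, A, B, C, D, E, F} → {S, A, B, D, E, F}.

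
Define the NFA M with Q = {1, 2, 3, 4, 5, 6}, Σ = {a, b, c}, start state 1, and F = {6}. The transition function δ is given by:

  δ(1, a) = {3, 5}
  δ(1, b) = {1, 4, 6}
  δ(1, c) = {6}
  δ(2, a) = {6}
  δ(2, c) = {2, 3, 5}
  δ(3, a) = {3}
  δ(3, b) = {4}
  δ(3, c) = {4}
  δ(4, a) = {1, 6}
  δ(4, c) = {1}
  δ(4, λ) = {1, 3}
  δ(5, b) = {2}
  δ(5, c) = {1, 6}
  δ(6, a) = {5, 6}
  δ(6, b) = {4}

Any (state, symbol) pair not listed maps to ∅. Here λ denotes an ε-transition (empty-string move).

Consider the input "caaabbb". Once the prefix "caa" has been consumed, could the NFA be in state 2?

Start in {1}.
Read 'c': 1→{6}; now {6}.
Read 'a': 6→{5, 6}; now {5, 6}.
Read 'a': 5→∅, 6→{5, 6}; now {5, 6}.
State 2 is not in {5, 6}.

No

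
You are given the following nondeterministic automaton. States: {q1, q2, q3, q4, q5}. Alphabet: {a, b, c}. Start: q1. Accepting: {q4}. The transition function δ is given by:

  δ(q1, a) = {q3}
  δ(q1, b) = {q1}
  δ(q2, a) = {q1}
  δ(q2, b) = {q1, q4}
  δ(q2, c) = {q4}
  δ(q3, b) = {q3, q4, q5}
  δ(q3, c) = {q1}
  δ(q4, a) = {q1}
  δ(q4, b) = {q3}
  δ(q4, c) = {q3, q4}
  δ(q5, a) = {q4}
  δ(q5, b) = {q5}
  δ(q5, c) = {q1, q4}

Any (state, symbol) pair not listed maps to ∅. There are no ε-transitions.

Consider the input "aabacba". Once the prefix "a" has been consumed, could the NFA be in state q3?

Yes

Start in {q1}.
Read 'a': q1→{q3}; now {q3}.
State q3 is in {q3}.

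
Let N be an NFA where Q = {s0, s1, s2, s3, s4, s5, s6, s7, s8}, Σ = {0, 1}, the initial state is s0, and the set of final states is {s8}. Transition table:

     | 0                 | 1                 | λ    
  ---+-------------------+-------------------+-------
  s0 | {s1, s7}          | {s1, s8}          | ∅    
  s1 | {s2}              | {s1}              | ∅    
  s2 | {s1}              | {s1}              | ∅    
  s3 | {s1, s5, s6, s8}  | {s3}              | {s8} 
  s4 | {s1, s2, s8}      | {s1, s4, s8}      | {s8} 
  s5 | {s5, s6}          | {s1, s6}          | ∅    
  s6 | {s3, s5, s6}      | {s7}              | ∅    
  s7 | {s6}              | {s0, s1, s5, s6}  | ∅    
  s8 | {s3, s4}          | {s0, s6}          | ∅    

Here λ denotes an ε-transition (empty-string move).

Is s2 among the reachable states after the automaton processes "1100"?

Start in {s0}.
Read '1': {s0} → {s1, s8}.
Read '1': {s1, s8} → {s0, s1, s6}.
Read '0': {s0, s1, s6} → {s1, s2, s3, s5, s6, s7, s8}.
Read '0': {s1, s2, s3, s5, s6, s7, s8} → {s1, s2, s3, s4, s5, s6, s8}.
State s2 is in {s1, s2, s3, s4, s5, s6, s8}.

Yes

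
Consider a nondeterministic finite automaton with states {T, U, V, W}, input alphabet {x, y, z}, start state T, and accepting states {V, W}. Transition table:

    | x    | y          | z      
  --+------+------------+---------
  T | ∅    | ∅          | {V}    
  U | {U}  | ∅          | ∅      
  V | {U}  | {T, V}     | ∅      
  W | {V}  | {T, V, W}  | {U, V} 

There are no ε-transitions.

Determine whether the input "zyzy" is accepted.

Start in {T}.
Read 'z': {T} → {V}.
Read 'y': {V} → {T, V}.
Read 'z': {T, V} → {V}.
Read 'y': {V} → {T, V}.
The final set {T, V} contains the accepting state V.

Yes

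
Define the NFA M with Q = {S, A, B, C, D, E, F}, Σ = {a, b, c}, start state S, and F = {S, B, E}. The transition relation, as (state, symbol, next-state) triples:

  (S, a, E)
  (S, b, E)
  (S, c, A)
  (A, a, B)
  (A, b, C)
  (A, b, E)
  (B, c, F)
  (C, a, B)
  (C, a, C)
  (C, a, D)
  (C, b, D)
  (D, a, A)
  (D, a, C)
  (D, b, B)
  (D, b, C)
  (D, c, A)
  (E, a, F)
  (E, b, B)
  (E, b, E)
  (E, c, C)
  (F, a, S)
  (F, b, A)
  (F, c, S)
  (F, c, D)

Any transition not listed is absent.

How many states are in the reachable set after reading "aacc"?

1

Start in {S}.
Read 'a': {S} → {E}.
Read 'a': {E} → {F}.
Read 'c': {F} → {S, D}.
Read 'c': {S, D} → {A}.
That set has 1 state.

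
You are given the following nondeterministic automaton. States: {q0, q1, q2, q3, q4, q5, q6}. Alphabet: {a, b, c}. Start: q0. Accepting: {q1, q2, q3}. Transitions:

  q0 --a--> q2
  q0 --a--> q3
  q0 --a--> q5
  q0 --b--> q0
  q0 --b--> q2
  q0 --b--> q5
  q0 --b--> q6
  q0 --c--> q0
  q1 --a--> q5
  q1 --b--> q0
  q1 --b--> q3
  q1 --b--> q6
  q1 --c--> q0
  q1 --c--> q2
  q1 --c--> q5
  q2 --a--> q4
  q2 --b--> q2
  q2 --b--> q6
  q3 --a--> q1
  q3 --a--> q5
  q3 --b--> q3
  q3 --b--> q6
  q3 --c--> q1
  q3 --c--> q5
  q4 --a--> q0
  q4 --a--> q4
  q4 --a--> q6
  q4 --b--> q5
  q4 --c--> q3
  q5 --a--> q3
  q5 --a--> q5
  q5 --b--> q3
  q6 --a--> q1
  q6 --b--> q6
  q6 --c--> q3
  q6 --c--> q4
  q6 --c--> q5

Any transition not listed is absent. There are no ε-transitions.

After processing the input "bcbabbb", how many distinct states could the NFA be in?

5

Start in {q0}.
Read 'b': {q0} → {q0, q2, q5, q6}.
Read 'c': {q0, q2, q5, q6} → {q0, q3, q4, q5}.
Read 'b': {q0, q3, q4, q5} → {q0, q2, q3, q5, q6}.
Read 'a': {q0, q2, q3, q5, q6} → {q1, q2, q3, q4, q5}.
Read 'b': {q1, q2, q3, q4, q5} → {q0, q2, q3, q5, q6}.
Read 'b': {q0, q2, q3, q5, q6} → {q0, q2, q3, q5, q6}.
Read 'b': {q0, q2, q3, q5, q6} → {q0, q2, q3, q5, q6}.
That set has 5 states.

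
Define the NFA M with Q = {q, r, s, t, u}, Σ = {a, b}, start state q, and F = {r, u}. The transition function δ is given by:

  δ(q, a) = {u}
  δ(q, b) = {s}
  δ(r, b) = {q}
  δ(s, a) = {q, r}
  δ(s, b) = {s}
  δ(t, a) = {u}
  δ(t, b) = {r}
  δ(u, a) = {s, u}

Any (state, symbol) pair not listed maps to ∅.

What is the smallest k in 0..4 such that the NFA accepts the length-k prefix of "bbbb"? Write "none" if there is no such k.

none

Start in {q}.
Read 'b': {q} → {s}.
Read 'b': {s} → {s}.
Read 'b': {s} → {s}.
Read 'b': {s} → {s}.
No reachable set along the way intersects F.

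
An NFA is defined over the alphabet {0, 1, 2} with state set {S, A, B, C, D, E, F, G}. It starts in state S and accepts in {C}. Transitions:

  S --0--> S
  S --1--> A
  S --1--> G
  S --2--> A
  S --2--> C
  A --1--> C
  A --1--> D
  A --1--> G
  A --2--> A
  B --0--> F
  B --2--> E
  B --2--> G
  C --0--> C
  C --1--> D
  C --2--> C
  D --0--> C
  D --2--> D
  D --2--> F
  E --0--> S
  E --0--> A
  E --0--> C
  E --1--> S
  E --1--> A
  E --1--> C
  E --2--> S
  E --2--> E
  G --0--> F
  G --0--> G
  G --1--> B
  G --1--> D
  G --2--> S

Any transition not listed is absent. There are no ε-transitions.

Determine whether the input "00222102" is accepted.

Yes

Start in {S}.
Read '0': {S} → {S}.
Read '0': {S} → {S}.
Read '2': {S} → {A, C}.
Read '2': {A, C} → {A, C}.
Read '2': {A, C} → {A, C}.
Read '1': {A, C} → {C, D, G}.
Read '0': {C, D, G} → {C, F, G}.
Read '2': {C, F, G} → {S, C}.
The final set {S, C} contains the accepting state C.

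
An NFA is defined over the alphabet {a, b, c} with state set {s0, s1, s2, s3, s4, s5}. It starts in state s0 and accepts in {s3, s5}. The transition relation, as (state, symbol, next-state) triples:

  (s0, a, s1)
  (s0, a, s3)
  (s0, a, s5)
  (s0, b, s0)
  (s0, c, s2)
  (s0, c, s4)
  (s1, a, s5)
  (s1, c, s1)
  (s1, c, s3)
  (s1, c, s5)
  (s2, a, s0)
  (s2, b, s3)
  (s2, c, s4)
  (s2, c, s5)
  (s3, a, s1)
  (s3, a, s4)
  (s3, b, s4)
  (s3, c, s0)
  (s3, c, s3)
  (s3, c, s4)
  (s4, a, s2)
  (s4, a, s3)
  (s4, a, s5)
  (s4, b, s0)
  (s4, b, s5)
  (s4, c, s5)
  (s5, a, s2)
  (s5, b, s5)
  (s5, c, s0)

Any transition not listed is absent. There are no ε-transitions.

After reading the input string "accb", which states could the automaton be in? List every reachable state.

{s0, s3, s4, s5}

Start in {s0}.
Read 'a': {s0} → {s1, s3, s5}.
Read 'c': {s1, s3, s5} → {s0, s1, s3, s4, s5}.
Read 'c': {s0, s1, s3, s4, s5} → {s0, s1, s2, s3, s4, s5}.
Read 'b': {s0, s1, s2, s3, s4, s5} → {s0, s3, s4, s5}.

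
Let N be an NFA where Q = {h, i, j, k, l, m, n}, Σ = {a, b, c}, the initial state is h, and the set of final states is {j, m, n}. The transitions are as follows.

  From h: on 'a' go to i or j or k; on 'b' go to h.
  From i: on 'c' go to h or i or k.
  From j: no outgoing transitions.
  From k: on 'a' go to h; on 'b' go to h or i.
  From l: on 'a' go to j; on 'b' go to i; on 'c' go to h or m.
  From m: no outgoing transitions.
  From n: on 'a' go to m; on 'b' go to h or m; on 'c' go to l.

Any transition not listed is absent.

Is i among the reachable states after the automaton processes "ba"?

Yes

Start in {h}.
Read 'b': {h} → {h}.
Read 'a': {h} → {i, j, k}.
State i is in {i, j, k}.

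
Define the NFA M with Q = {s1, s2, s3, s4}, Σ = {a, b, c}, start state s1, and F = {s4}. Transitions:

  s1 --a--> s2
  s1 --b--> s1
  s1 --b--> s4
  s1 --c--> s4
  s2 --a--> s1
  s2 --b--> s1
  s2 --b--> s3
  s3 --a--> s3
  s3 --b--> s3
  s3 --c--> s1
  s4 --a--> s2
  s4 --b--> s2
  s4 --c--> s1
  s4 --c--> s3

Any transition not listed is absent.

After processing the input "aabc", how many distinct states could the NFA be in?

3

Start in {s1}.
Read 'a': s1→{s2}; now {s2}.
Read 'a': s2→{s1}; now {s1}.
Read 'b': s1→{s1, s4}; now {s1, s4}.
Read 'c': s1→{s4}, s4→{s1, s3}; now {s1, s3, s4}.
That set has 3 states.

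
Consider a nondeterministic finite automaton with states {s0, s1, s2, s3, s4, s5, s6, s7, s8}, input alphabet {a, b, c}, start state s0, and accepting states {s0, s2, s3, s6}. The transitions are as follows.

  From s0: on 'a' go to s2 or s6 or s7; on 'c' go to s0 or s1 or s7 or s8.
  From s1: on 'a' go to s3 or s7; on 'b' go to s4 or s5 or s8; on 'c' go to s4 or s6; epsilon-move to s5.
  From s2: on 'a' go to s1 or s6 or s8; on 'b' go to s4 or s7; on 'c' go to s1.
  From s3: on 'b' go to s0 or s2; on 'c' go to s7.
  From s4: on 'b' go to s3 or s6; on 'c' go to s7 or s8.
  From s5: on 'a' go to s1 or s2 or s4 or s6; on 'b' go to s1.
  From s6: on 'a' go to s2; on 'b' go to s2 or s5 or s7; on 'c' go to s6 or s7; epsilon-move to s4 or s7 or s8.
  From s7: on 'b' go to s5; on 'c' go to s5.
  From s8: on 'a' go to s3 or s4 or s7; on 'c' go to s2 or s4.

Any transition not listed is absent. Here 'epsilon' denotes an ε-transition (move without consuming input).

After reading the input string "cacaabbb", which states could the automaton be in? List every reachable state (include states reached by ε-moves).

Start in {s0}.
Read 'c': s0→{s0, s1, s7, s8}; union {s0, s1, s7, s8}; ε-closure = {s0, s1, s5, s7, s8}.
Read 'a': s0→{s2, s6, s7}, s1→{s3, s7}, s5→{s1, s2, s4, s6}, s7→∅, s8→{s3, s4, s7}; union {s1, s2, s3, s4, s6, s7}; ε-closure = {s1, s2, s3, s4, s5, s6, s7, s8}.
Read 'c': s1→{s4, s6}, s2→{s1}, s3→{s7}, s4→{s7, s8}, s5→∅, s6→{s6, s7}, s7→{s5}, s8→{s2, s4}; now {s1, s2, s4, s5, s6, s7, s8}.
Read 'a': s1→{s3, s7}, s2→{s1, s6, s8}, s4→∅, s5→{s1, s2, s4, s6}, s6→{s2}, s7→∅, s8→{s3, s4, s7}; union {s1, s2, s3, s4, s6, s7, s8}; ε-closure = {s1, s2, s3, s4, s5, s6, s7, s8}.
Read 'a': s1→{s3, s7}, s2→{s1, s6, s8}, s3→∅, s4→∅, s5→{s1, s2, s4, s6}, s6→{s2}, s7→∅, s8→{s3, s4, s7}; union {s1, s2, s3, s4, s6, s7, s8}; ε-closure = {s1, s2, s3, s4, s5, s6, s7, s8}.
Read 'b': s1→{s4, s5, s8}, s2→{s4, s7}, s3→{s0, s2}, s4→{s3, s6}, s5→{s1}, s6→{s2, s5, s7}, s7→{s5}, s8→∅; now {s0, s1, s2, s3, s4, s5, s6, s7, s8}.
Read 'b': s0→∅, s1→{s4, s5, s8}, s2→{s4, s7}, s3→{s0, s2}, s4→{s3, s6}, s5→{s1}, s6→{s2, s5, s7}, s7→{s5}, s8→∅; now {s0, s1, s2, s3, s4, s5, s6, s7, s8}.
Read 'b': s0→∅, s1→{s4, s5, s8}, s2→{s4, s7}, s3→{s0, s2}, s4→{s3, s6}, s5→{s1}, s6→{s2, s5, s7}, s7→{s5}, s8→∅; now {s0, s1, s2, s3, s4, s5, s6, s7, s8}.

{s0, s1, s2, s3, s4, s5, s6, s7, s8}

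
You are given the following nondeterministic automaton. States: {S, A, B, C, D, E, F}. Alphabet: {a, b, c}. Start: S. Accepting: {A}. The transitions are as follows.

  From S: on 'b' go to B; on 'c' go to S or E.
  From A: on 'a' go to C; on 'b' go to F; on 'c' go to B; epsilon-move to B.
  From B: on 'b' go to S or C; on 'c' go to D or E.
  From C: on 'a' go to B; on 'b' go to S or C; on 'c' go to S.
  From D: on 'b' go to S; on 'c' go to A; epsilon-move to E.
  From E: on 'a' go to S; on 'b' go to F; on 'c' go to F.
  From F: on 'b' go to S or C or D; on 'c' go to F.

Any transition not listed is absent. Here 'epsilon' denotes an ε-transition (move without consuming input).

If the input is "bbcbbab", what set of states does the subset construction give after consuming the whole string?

{S, B, C}

Start in {S}.
Read 'b': S→{B}; now {B}.
Read 'b': B→{S, C}; now {S, C}.
Read 'c': S→{S, E}, C→{S}; now {S, E}.
Read 'b': S→{B}, E→{F}; now {B, F}.
Read 'b': B→{S, C}, F→{S, C, D}; union {S, C, D}; ε-closure = {S, C, D, E}.
Read 'a': S→∅, C→{B}, D→∅, E→{S}; now {S, B}.
Read 'b': S→{B}, B→{S, C}; now {S, B, C}.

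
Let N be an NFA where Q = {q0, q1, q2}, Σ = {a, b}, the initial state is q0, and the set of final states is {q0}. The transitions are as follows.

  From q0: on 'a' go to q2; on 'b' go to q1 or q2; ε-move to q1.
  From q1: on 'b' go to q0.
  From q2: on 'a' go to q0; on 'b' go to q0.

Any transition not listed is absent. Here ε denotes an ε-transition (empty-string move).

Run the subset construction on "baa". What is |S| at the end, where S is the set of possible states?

Start: ε-closure({q0}) = {q0, q1}.
Read 'b': {q0, q1} → {q0, q1, q2}.
Read 'a': {q0, q1, q2} → {q0, q1, q2}.
Read 'a': {q0, q1, q2} → {q0, q1, q2}.
That set has 3 states.

3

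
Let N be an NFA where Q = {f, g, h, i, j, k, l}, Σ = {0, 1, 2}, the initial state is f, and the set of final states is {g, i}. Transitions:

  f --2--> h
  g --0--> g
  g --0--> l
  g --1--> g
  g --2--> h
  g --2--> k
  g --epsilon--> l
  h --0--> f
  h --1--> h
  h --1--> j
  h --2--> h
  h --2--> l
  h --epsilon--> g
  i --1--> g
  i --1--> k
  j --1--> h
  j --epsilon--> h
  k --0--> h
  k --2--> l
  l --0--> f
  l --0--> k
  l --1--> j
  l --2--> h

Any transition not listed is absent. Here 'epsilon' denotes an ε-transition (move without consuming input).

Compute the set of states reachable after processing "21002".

Start in {f}.
Read '2': f→{h}; union {h}; ε-closure = {g, h, l}.
Read '1': g→{g}, h→{h, j}, l→{j}; union {g, h, j}; ε-closure = {g, h, j, l}.
Read '0': g→{g, l}, h→{f}, j→∅, l→{f, k}; now {f, g, k, l}.
Read '0': f→∅, g→{g, l}, k→{h}, l→{f, k}; now {f, g, h, k, l}.
Read '2': f→{h}, g→{h, k}, h→{h, l}, k→{l}, l→{h}; union {h, k, l}; ε-closure = {g, h, k, l}.

{g, h, k, l}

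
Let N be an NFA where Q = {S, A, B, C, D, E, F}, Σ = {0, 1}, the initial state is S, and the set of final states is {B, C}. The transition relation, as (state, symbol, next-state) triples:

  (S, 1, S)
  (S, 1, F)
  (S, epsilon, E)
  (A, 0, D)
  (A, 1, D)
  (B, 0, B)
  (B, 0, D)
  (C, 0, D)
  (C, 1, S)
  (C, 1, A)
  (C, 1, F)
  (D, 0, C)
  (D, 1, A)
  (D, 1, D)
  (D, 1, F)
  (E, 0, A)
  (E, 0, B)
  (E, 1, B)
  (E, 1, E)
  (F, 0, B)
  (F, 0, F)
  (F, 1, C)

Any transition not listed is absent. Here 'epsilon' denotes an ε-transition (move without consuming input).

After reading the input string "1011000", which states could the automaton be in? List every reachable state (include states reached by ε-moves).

{B, C, D, F}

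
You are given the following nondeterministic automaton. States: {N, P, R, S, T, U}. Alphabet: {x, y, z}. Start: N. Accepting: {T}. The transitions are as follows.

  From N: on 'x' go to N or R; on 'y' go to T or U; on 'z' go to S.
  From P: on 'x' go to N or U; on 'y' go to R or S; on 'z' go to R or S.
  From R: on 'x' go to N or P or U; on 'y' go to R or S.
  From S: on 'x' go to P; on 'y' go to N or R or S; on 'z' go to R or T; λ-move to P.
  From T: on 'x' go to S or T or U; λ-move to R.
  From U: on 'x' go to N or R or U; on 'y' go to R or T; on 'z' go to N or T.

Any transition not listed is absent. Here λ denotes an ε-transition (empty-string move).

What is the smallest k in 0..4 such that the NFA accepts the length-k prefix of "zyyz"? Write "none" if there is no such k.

3

Start in {N}.
Read 'z': {N} → {P, S}.
Read 'y': {P, S} → {N, P, R, S}.
Read 'y': {N, P, R, S} → {N, P, R, S, T, U}.
None of the earlier sets intersect F, but {N, P, R, S, T, U} does.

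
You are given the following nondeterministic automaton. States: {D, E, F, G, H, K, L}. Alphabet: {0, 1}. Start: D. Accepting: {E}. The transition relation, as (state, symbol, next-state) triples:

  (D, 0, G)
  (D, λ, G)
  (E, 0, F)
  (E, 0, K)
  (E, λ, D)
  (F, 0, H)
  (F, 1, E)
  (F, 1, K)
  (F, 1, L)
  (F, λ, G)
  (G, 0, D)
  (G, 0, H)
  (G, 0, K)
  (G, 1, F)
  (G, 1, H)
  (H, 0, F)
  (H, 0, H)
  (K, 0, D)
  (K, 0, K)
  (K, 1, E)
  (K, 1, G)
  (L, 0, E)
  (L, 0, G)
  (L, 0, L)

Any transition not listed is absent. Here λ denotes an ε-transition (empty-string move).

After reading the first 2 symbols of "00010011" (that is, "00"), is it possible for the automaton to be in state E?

No

Start: ε-closure({D}) = {D, G}.
Read '0': {D, G} → {D, G, H, K}.
Read '0': {D, G, H, K} → {D, F, G, H, K}.
State E is not in {D, F, G, H, K}.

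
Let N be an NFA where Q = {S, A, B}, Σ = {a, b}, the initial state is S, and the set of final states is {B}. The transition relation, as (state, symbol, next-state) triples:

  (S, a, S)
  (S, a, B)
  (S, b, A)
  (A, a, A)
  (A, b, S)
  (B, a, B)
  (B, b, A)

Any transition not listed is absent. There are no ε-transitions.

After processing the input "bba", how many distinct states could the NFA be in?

2

Start in {S}.
Read 'b': S→{A}; now {A}.
Read 'b': A→{S}; now {S}.
Read 'a': S→{S, B}; now {S, B}.
That set has 2 states.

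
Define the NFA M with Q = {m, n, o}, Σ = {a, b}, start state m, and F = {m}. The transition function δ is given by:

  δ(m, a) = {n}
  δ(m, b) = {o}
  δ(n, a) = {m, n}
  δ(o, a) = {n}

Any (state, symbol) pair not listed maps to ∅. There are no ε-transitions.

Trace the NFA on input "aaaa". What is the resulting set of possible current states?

{m, n}

Start in {m}.
Read 'a': m→{n}; now {n}.
Read 'a': n→{m, n}; now {m, n}.
Read 'a': m→{n}, n→{m, n}; now {m, n}.
Read 'a': m→{n}, n→{m, n}; now {m, n}.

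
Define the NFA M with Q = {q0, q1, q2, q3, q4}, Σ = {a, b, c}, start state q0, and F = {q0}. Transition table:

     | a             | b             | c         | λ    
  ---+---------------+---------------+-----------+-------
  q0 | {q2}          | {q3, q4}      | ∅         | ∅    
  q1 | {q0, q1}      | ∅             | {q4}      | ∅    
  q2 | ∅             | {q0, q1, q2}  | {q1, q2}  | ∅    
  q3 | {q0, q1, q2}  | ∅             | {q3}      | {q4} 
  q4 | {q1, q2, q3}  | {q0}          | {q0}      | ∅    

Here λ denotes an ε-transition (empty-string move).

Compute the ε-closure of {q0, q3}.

{q0, q3, q4}

Begin with {q0, q3}.
ε-move q3 → q4; add q4.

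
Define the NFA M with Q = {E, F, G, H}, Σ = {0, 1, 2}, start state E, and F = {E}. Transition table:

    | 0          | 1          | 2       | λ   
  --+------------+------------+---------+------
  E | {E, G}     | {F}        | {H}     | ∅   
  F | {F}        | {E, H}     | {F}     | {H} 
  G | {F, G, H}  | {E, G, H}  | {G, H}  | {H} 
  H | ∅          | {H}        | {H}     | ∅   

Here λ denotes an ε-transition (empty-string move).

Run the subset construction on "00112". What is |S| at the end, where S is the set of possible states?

Start in {E}.
Read '0': E→{E, G}; union {E, G}; ε-closure = {E, G, H}.
Read '0': E→{E, G}, G→{F, G, H}, H→∅; now {E, F, G, H}.
Read '1': E→{F}, F→{E, H}, G→{E, G, H}, H→{H}; now {E, F, G, H}.
Read '1': E→{F}, F→{E, H}, G→{E, G, H}, H→{H}; now {E, F, G, H}.
Read '2': E→{H}, F→{F}, G→{G, H}, H→{H}; now {F, G, H}.
That set has 3 states.

3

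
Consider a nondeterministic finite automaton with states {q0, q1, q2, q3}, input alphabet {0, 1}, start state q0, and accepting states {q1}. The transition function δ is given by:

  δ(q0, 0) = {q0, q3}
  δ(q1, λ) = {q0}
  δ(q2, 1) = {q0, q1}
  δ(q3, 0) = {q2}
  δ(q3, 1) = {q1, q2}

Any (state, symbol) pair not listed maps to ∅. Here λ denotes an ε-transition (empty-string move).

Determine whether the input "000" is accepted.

Start in {q0}.
Read '0': {q0} → {q0, q3}.
Read '0': {q0, q3} → {q0, q2, q3}.
Read '0': {q0, q2, q3} → {q0, q2, q3}.
The final set {q0, q2, q3} contains no accepting state.

No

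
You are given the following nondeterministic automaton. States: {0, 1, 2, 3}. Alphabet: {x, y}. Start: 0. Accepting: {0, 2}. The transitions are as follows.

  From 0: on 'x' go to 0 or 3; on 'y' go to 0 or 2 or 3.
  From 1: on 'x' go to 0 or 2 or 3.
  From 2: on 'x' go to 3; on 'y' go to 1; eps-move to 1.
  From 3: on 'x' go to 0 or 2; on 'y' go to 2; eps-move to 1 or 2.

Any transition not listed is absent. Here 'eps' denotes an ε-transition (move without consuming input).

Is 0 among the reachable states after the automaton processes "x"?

Yes

Start in {0}.
Read 'x': {0} → {0, 1, 2, 3}.
State 0 is in {0, 1, 2, 3}.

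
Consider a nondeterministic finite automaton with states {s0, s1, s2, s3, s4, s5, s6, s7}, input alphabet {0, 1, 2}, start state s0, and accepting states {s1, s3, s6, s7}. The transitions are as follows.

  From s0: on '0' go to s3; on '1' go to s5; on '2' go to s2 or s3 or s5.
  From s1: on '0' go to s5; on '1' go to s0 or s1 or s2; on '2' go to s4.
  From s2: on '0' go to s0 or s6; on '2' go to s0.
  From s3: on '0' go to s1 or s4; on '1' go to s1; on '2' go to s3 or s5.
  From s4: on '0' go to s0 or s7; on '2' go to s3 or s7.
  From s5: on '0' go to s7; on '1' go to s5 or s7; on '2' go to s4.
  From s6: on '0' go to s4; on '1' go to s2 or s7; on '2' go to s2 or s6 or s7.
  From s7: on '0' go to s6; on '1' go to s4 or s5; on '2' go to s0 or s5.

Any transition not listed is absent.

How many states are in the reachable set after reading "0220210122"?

6

Start in {s0}.
Read '0': s0→{s3}; now {s3}.
Read '2': s3→{s3, s5}; now {s3, s5}.
Read '2': s3→{s3, s5}, s5→{s4}; now {s3, s4, s5}.
Read '0': s3→{s1, s4}, s4→{s0, s7}, s5→{s7}; now {s0, s1, s4, s7}.
Read '2': s0→{s2, s3, s5}, s1→{s4}, s4→{s3, s7}, s7→{s0, s5}; now {s0, s2, s3, s4, s5, s7}.
Read '1': s0→{s5}, s2→∅, s3→{s1}, s4→∅, s5→{s5, s7}, s7→{s4, s5}; now {s1, s4, s5, s7}.
Read '0': s1→{s5}, s4→{s0, s7}, s5→{s7}, s7→{s6}; now {s0, s5, s6, s7}.
Read '1': s0→{s5}, s5→{s5, s7}, s6→{s2, s7}, s7→{s4, s5}; now {s2, s4, s5, s7}.
Read '2': s2→{s0}, s4→{s3, s7}, s5→{s4}, s7→{s0, s5}; now {s0, s3, s4, s5, s7}.
Read '2': s0→{s2, s3, s5}, s3→{s3, s5}, s4→{s3, s7}, s5→{s4}, s7→{s0, s5}; now {s0, s2, s3, s4, s5, s7}.
That set has 6 states.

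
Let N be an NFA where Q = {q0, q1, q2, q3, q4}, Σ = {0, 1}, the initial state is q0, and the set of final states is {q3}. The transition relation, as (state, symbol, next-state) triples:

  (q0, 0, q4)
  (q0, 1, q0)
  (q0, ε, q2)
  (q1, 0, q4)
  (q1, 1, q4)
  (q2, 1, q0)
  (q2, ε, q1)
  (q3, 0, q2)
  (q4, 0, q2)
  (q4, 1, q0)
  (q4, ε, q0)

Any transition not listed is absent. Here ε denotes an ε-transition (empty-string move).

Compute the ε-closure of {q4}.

{q0, q1, q2, q4}

Begin with {q4}.
ε-move q4 → q0; add q0.
ε-move q0 → q2; add q2.
ε-move q2 → q1; add q1.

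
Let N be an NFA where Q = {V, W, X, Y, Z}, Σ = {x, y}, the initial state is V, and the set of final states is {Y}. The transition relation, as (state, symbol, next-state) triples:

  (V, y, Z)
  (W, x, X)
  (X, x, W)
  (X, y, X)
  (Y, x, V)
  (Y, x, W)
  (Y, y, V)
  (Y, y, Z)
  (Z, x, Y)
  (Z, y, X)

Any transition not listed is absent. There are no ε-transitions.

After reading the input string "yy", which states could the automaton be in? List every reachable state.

Start in {V}.
Read 'y': {V} → {Z}.
Read 'y': {Z} → {X}.

{X}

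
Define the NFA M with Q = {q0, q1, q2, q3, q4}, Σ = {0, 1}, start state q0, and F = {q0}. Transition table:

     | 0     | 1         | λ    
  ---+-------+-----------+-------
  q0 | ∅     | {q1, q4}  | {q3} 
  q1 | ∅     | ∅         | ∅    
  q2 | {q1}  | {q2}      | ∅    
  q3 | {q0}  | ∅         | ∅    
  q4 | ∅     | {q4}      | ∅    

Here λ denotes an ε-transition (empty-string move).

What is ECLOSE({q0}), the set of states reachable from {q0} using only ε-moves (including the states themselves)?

{q0, q3}

Begin with {q0}.
ε-move q0 → q3; add q3.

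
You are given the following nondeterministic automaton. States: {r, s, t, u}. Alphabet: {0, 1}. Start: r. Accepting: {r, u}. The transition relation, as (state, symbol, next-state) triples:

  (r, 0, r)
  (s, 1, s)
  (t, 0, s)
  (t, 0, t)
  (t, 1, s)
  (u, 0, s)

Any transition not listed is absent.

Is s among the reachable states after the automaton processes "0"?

No

Start in {r}.
Read '0': r→{r}; now {r}.
State s is not in {r}.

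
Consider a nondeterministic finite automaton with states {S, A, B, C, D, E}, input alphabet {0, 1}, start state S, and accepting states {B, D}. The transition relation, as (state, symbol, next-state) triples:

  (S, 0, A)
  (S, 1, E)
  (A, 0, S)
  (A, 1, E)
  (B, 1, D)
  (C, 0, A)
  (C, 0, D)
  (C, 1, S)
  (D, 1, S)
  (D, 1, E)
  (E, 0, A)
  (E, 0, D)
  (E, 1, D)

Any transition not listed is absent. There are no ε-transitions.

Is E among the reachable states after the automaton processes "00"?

No

Start in {S}.
Read '0': S→{A}; now {A}.
Read '0': A→{S}; now {S}.
State E is not in {S}.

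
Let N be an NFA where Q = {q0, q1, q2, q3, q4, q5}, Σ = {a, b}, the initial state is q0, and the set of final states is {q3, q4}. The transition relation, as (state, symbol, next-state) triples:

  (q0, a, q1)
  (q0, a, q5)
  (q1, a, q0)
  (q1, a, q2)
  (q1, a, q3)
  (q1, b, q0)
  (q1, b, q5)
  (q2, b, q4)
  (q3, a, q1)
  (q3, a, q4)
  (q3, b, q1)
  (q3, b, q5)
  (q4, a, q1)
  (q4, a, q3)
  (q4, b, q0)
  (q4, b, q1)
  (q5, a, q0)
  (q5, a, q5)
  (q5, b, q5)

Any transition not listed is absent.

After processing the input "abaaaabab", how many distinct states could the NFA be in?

4

Start in {q0}.
Read 'a': {q0} → {q1, q5}.
Read 'b': {q1, q5} → {q0, q5}.
Read 'a': {q0, q5} → {q0, q1, q5}.
Read 'a': {q0, q1, q5} → {q0, q1, q2, q3, q5}.
Read 'a': {q0, q1, q2, q3, q5} → {q0, q1, q2, q3, q4, q5}.
Read 'a': {q0, q1, q2, q3, q4, q5} → {q0, q1, q2, q3, q4, q5}.
Read 'b': {q0, q1, q2, q3, q4, q5} → {q0, q1, q4, q5}.
Read 'a': {q0, q1, q4, q5} → {q0, q1, q2, q3, q5}.
Read 'b': {q0, q1, q2, q3, q5} → {q0, q1, q4, q5}.
That set has 4 states.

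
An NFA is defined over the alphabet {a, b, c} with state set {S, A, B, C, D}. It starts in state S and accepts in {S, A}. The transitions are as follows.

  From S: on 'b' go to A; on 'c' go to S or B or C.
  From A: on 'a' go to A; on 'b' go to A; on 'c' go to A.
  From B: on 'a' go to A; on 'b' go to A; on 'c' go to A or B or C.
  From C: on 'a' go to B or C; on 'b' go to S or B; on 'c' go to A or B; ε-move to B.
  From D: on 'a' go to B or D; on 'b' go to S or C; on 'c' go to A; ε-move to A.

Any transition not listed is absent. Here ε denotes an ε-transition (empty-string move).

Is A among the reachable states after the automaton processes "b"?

Yes

Start in {S}.
Read 'b': {S} → {A}.
State A is in {A}.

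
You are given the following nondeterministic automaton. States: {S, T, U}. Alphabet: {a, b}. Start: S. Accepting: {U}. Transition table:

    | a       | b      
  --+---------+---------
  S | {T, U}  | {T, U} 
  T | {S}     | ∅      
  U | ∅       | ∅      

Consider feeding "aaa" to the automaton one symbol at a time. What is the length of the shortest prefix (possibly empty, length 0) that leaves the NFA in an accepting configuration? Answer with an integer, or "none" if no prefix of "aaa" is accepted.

1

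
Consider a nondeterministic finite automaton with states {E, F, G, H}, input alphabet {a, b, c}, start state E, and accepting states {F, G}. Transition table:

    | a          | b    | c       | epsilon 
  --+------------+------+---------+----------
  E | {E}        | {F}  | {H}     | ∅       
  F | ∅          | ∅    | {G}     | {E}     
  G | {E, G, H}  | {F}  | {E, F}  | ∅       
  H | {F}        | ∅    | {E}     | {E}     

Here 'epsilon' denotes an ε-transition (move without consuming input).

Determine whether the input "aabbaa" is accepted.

No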